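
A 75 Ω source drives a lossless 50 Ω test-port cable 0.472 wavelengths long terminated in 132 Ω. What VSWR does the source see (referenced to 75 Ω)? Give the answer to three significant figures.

VSWR ≈ 1.84

βl = 2π × 0.472 = 170°
tan(βl) = -0.178
Z_in = Z_0·(Z_L + jZ_0·tanβl)/(Z_0 + jZ_L·tanβl) = 112 + j43.5 Ω
Γ_s = (Z_in − Z_s)/(Z_in + Z_s) = (36.6 + j43.5)/(187 + j43.5), |Γ_s| = 0.297
VSWR = (1 + |Γ_s|)/(1 − |Γ_s|)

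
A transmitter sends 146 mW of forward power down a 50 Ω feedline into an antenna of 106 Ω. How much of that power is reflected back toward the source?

Γ = (106 − 50)/(106 + 50) = 0.359
|Γ|² = 0.129
P_refl = |Γ|²·P_inc = 18.8 mW, P_del = (1 − |Γ|²)·P_inc = 127 mW

P_reflected ≈ 18.8 mW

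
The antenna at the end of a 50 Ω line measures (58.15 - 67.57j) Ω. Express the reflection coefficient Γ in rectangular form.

Γ = (Z_L − Z_0)/(Z_L + Z_0) = (8.15 − j67.57)/(108.2 − j67.57)

Γ ≈ 0.335 − j0.416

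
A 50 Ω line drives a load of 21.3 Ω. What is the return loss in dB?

Γ = (21.3 − 50)/(21.3 + 50) = -0.403
RL = −20·log₁₀|Γ| = −20·log₁₀(0.403)

RL ≈ 7.9 dB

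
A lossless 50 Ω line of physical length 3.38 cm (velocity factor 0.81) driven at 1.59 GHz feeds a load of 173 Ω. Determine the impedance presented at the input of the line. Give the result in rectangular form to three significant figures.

λ = v/f = 0.81·c / 1.59 GHz = 0.153 m
βl = 2π·l/λ = 2π × 0.221 = 79.6°
tan(βl) = tan(79.6°) = 5.46
Z_in = Z_0·(Z_L + jZ_0·tanβl)/(Z_0 + jZ_L·tanβl)
     = 50·(173 + j273)/(50 + j944)

Z_in ≈ 14.9 − j8.37 Ω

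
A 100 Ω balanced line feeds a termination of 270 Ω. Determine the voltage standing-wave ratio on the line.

VSWR ≈ 2.7

Γ = (270 − 100)/(270 + 100) = 0.459
VSWR = (1 + 0.459)/(1 − 0.459)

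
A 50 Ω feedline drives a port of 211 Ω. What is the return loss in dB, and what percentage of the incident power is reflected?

Γ = (211 − 50)/(211 + 50) = 0.617
RL = −20·log₁₀(0.617) = 4.2 dB
P_refl/P_inc = |Γ|² = 0.381

RL ≈ 4.2 dB; 38.1% of incident power reflected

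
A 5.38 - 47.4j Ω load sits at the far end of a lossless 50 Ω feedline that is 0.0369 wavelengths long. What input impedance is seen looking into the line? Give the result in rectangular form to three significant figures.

βl = 2π × 0.0369 = 13.3°
tan(βl) = tan(13.3°) = 0.236
Z_in = Z_0·(Z_L + jZ_0·tanβl)/(Z_0 + jZ_L·tanβl)
     = 50·(5.38 − j35.6)/(61.2 + j1.27)

Z_in ≈ 3.79 − j29.2 Ω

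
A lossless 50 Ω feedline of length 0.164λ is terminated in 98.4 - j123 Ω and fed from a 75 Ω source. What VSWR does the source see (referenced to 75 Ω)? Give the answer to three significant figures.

βl = 2π × 0.164 = 59°
tan(βl) = 1.67
Z_in = Z_0·(Z_L + jZ_0·tanβl)/(Z_0 + jZ_L·tanβl) = 10.1 − j14.3 Ω
Γ_s = (Z_in − Z_s)/(Z_in + Z_s) = (-64.9 − j14.3)/(85.1 − j14.3), |Γ_s| = 0.77
VSWR = (1 + |Γ_s|)/(1 − |Γ_s|)

VSWR ≈ 7.69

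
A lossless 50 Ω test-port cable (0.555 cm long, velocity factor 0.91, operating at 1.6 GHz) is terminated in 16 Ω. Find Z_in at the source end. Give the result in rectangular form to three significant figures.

Z_in ≈ 16.6 + j9.26 Ω

λ = v/f = 0.91·c / 1.6 GHz = 0.171 m
βl = 2π·l/λ = 2π × 0.0325 = 11.7°
tan(βl) = tan(11.7°) = 0.207
Z_in = Z_0·(Z_L + jZ_0·tanβl)/(Z_0 + jZ_L·tanβl)
     = 50·(16 + j10.4)/(50 + j3.32)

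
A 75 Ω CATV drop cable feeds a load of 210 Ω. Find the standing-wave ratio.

Γ = (210 − 75)/(210 + 75) = 0.474
VSWR = (1 + 0.474)/(1 − 0.474)

VSWR ≈ 2.8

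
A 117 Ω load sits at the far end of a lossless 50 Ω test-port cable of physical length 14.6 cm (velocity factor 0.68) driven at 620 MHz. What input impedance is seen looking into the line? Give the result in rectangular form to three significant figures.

λ = v/f = 0.68·c / 620 MHz = 0.329 m
βl = 2π·l/λ = 2π × 0.444 = 160°
tan(βl) = tan(160°) = -0.369
Z_in = Z_0·(Z_L + jZ_0·tanβl)/(Z_0 + jZ_L·tanβl)
     = 50·(117 − j18.5)/(50 − j43.2)

Z_in ≈ 76.1 + j47.3 Ω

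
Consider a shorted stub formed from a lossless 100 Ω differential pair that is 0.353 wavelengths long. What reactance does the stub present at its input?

βl = 2π × 0.353 = 127°
tan(βl) = -1.32
For a shorted stub, Z_in = jZ_0·tan(βl)

X_in ≈ -132 Ω (capacitive)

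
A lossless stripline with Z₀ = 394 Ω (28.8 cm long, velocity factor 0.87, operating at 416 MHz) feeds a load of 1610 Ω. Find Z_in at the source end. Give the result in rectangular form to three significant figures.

λ = v/f = 0.87·c / 416 MHz = 0.627 m
βl = 2π·l/λ = 2π × 0.459 = 165°
tan(βl) = tan(165°) = -0.263
Z_in = Z_0·(Z_L + jZ_0·tanβl)/(Z_0 + jZ_L·tanβl)
     = 394·(1610 − j104)/(394 − j424)

Z_in ≈ 798 + j755 Ω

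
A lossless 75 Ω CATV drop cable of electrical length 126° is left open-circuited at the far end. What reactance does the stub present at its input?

X_in ≈ 54.5 Ω (inductive)

tan(βl) = -1.38
For an open-circuited stub, Z_in = −jZ_0·cot(βl) = −jZ_0/tan(βl)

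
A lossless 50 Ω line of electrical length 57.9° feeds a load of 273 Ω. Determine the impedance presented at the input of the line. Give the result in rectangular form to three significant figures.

Z_in ≈ 12.6 − j29.9 Ω

tan(βl) = tan(57.9°) = 1.59
Z_in = Z_0·(Z_L + jZ_0·tanβl)/(Z_0 + jZ_L·tanβl)
     = 50·(273 + j79.7)/(50 + j435)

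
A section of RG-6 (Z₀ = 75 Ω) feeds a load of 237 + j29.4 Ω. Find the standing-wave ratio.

Γ = (Z_L − Z_0)/(Z_L + Z_0) = (162 + j29.4)/(312 + j29.4)
|Γ| = 165/313 = 0.525
VSWR = (1 + |Γ|)/(1 − |Γ|) = 1.53/0.475

VSWR ≈ 3.21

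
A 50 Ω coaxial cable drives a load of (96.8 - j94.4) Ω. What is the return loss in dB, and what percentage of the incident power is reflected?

RL ≈ 4.38 dB; 36.4% of incident power reflected

Γ = (46.8 − j94.4)/(146.8 − j94.4), |Γ| = 0.604
RL = −20·log₁₀(0.604) = 4.38 dB
P_refl/P_inc = |Γ|² = 0.364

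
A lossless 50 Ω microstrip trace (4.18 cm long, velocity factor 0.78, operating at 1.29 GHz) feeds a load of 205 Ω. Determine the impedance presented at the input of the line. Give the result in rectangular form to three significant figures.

Z_in ≈ 12.4 − j5.8 Ω

λ = v/f = 0.78·c / 1.29 GHz = 0.181 m
βl = 2π·l/λ = 2π × 0.23 = 83°
tan(βl) = tan(83°) = 8.09
Z_in = Z_0·(Z_L + jZ_0·tanβl)/(Z_0 + jZ_L·tanβl)
     = 50·(205 + j405)/(50 + j1660)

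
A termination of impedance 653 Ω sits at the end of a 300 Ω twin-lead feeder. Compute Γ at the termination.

Γ = 0.37

Γ = (Z_L − Z_0)/(Z_L + Z_0) = (653 − 300)/(653 + 300) = 353/953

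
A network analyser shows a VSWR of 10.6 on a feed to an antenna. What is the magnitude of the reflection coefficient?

|Γ| = (S − 1)/(S + 1) = (10.6 − 1)/(10.6 + 1) = 9.6/11.6

|Γ| ≈ 0.828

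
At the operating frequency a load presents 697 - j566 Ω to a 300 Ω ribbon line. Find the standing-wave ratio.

VSWR ≈ 4.04

Γ = (Z_L − Z_0)/(Z_L + Z_0) = (397 − j566)/(997 − j566)
|Γ| = 691/1150 = 0.603
VSWR = (1 + |Γ|)/(1 − |Γ|) = 1.6/0.397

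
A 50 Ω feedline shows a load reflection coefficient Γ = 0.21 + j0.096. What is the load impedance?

Z_L ≈ 74.7 + j15.2 Ω

Z_L = Z_0·(1 + Γ)/(1 − Γ) = 50·(1.21 + j0.096)/(0.79 − j0.096)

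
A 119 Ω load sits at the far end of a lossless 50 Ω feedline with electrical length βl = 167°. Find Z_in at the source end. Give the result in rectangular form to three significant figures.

tan(βl) = tan(167°) = -0.231
Z_in = Z_0·(Z_L + jZ_0·tanβl)/(Z_0 + jZ_L·tanβl)
     = 50·(119 − j11.5)/(50 − j27.5)

Z_in ≈ 96.3 + j41.4 Ω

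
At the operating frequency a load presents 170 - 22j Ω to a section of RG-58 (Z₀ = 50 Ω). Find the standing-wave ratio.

VSWR ≈ 3.46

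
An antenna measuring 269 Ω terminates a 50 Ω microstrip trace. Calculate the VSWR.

VSWR ≈ 5.38

Γ = (269 − 50)/(269 + 50) = 0.687
VSWR = (1 + 0.687)/(1 − 0.687)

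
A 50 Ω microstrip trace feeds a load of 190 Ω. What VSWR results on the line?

VSWR ≈ 3.8

Γ = (190 − 50)/(190 + 50) = 0.583
VSWR = (1 + 0.583)/(1 − 0.583)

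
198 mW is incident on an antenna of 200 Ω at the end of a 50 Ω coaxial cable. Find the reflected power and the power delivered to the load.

Γ = (200 − 50)/(200 + 50) = 0.6
|Γ|² = 0.36
P_refl = |Γ|²·P_inc = 71.3 mW, P_del = (1 − |Γ|²)·P_inc = 127 mW

P_reflected ≈ 71.3 mW; P_delivered ≈ 127 mW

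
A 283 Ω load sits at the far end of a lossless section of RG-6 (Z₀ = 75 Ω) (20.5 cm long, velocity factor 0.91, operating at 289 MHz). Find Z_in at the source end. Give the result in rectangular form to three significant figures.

Z_in ≈ 20.7 − j14.6 Ω

λ = v/f = 0.91·c / 289 MHz = 0.945 m
βl = 2π·l/λ = 2π × 0.217 = 78.1°
tan(βl) = tan(78.1°) = 4.76
Z_in = Z_0·(Z_L + jZ_0·tanβl)/(Z_0 + jZ_L·tanβl)
     = 75·(283 + j357)/(75 + j1350)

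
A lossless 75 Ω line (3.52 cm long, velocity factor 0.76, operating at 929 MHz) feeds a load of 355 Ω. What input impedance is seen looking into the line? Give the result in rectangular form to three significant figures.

λ = v/f = 0.76·c / 929 MHz = 0.245 m
βl = 2π·l/λ = 2π × 0.143 = 51.6°
tan(βl) = tan(51.6°) = 1.26
Z_in = Z_0·(Z_L + jZ_0·tanβl)/(Z_0 + jZ_L·tanβl)
     = 75·(355 + j94.7)/(75 + j448)

Z_in ≈ 25.1 − j55.2 Ω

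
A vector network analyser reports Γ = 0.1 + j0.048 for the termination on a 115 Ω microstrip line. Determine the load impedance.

Z_L = Z_0·(1 + Γ)/(1 − Γ) = 115·(1.1 + j0.048)/(0.9 − j0.048)

Z_L ≈ 140 + j13.6 Ω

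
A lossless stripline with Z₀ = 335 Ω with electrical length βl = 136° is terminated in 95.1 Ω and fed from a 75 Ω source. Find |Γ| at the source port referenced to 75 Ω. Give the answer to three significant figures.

|Γ| ≈ 0.791

tan(βl) = -0.966
Z_in = Z_0·(Z_L + jZ_0·tanβl)/(Z_0 + jZ_L·tanβl) = 171 − j277 Ω
Γ_s = (Z_in − Z_s)/(Z_in + Z_s) = (95.9 − j277)/(246 − j277), |Γ_s| = 0.791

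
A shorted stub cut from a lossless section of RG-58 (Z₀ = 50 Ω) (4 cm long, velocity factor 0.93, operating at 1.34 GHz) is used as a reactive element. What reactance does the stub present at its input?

λ = v/f = 0.93·c / 1.34 GHz = 0.208 m
βl = 2π·l/λ = 2π × 0.192 = 69.2°
tan(βl) = 2.63
For a shorted stub, Z_in = jZ_0·tan(βl)

X_in ≈ 131 Ω (inductive)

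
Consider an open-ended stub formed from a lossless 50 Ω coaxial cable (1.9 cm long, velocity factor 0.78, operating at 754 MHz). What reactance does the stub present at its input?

X_in ≈ -124 Ω (capacitive)

λ = v/f = 0.78·c / 754 MHz = 0.31 m
βl = 2π·l/λ = 2π × 0.0612 = 22°
tan(βl) = 0.405
For an open-ended stub, Z_in = −jZ_0·cot(βl) = −jZ_0/tan(βl)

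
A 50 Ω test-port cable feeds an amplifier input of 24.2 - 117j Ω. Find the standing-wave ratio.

VSWR ≈ 13.8

Γ = (Z_L − Z_0)/(Z_L + Z_0) = (-25.8 − j117)/(74.2 − j117)
|Γ| = 120/139 = 0.865
VSWR = (1 + |Γ|)/(1 − |Γ|) = 1.86/0.135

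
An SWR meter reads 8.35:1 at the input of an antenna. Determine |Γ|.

|Γ| = (S − 1)/(S + 1) = (8.35 − 1)/(8.35 + 1) = 7.35/9.35

|Γ| ≈ 0.786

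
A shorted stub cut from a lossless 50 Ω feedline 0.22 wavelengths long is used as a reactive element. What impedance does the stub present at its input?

βl = 2π × 0.22 = 79.2°
tan(βl) = 5.24
For a shorted stub, Z_in = jZ_0·tan(βl)

Z_in ≈ +j262 Ω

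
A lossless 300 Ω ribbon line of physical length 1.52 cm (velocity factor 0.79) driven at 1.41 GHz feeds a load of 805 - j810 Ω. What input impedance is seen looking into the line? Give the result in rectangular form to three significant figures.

λ = v/f = 0.79·c / 1.41 GHz = 0.168 m
βl = 2π·l/λ = 2π × 0.0904 = 32.6°
tan(βl) = tan(32.6°) = 0.638
Z_in = Z_0·(Z_L + jZ_0·tanβl)/(Z_0 + jZ_L·tanβl)
     = 300·(805 − j618)/(817 + j514)

Z_in ≈ 109 − j296 Ω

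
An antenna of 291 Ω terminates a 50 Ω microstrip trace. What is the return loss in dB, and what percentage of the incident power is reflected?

RL ≈ 3.01 dB; 49.9% of incident power reflected

Γ = (291 − 50)/(291 + 50) = 0.707
RL = −20·log₁₀(0.707) = 3.01 dB
P_refl/P_inc = |Γ|² = 0.499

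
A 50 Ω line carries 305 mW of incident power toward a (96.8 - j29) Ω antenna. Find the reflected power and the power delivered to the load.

P_reflected ≈ 41.3 mW; P_delivered ≈ 264 mW

|Γ| = |(46.8 − j29)/(146.8 − j29)| = 0.368
|Γ|² = 0.135
P_refl = |Γ|²·P_inc = 41.3 mW, P_del = (1 − |Γ|²)·P_inc = 264 mW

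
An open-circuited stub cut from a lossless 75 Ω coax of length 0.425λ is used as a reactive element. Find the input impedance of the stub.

Z_in ≈ +j147 Ω

βl = 2π × 0.425 = 153°
tan(βl) = -0.51
For an open-circuited stub, Z_in = −jZ_0·cot(βl) = −jZ_0/tan(βl)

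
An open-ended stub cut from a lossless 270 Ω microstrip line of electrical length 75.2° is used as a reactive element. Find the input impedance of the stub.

tan(βl) = 3.78
For an open-ended stub, Z_in = −jZ_0·cot(βl) = −jZ_0/tan(βl)

Z_in ≈ −j71.3 Ω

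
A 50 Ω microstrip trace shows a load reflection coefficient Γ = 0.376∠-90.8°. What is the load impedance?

Z_L = Z_0·(1 + Γ)/(1 − Γ) = 50·(0.995 − j0.376)/(1.01 + j0.376)

Z_L ≈ 37.3 − j32.6 Ω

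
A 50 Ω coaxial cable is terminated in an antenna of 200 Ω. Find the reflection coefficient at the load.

Γ = (Z_L − Z_0)/(Z_L + Z_0) = (200 − 50)/(200 + 50) = 150/250

Γ = 0.6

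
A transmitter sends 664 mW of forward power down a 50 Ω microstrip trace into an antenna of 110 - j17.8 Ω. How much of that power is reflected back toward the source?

|Γ| = |(60 − j17.8)/(160 − j17.8)| = 0.389
|Γ|² = 0.151
P_refl = |Γ|²·P_inc = 100 mW, P_del = (1 − |Γ|²)·P_inc = 564 mW

P_reflected ≈ 100 mW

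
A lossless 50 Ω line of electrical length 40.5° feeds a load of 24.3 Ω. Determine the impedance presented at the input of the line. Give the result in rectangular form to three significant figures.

Z_in ≈ 35.8 + j27.8 Ω

tan(βl) = tan(40.5°) = 0.854
Z_in = Z_0·(Z_L + jZ_0·tanβl)/(Z_0 + jZ_L·tanβl)
     = 50·(24.3 + j42.7)/(50 + j20.8)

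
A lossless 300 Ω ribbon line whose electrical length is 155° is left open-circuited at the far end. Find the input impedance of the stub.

tan(βl) = -0.466
For an open-circuited stub, Z_in = −jZ_0·cot(βl) = −jZ_0/tan(βl)

Z_in ≈ +j643 Ω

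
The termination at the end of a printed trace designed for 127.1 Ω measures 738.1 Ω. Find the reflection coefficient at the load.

Γ = 0.706

Γ = (Z_L − Z_0)/(Z_L + Z_0) = (738.1 − 127.1)/(738.1 + 127.1) = 611/865.2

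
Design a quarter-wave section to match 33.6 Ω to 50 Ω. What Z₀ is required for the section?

Z_qwt = √(Z_0·R_L) = √(50 × 33.6) = √1680

Z_qwt ≈ 41 Ω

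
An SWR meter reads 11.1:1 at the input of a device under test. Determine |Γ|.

|Γ| ≈ 0.835

|Γ| = (S − 1)/(S + 1) = (11.1 − 1)/(11.1 + 1) = 10.1/12.1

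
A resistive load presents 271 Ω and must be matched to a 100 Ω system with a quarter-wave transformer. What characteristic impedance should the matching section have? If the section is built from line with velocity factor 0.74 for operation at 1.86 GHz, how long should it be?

Z_qwt ≈ 165 Ω; length ≈ 2.98 cm

Z_qwt = √(Z_0·R_L) = √(100 × 271) = √27100
λ = 0.74·c/f = 0.119 m, so l = λ/4 = 0.0298 m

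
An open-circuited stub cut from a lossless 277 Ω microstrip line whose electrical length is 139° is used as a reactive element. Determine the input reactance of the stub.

X_in ≈ 319 Ω (inductive)

tan(βl) = -0.869
For an open-circuited stub, Z_in = −jZ_0·cot(βl) = −jZ_0/tan(βl)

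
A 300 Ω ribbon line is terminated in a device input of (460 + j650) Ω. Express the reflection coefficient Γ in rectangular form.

Γ ≈ 0.544 + j0.39

Γ = (Z_L − Z_0)/(Z_L + Z_0) = (160 + j650)/(760 + j650)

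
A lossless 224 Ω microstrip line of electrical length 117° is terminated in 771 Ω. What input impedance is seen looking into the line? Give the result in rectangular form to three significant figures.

tan(βl) = tan(117°) = -1.96
Z_in = Z_0·(Z_L + jZ_0·tanβl)/(Z_0 + jZ_L·tanβl)
     = 224·(771 − j440)/(224 − j1510)

Z_in ≈ 80.2 + j102 Ω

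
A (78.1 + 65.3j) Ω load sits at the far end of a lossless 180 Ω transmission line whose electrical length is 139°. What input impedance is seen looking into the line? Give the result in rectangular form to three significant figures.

tan(βl) = tan(139°) = -0.869
Z_in = Z_0·(Z_L + jZ_0·tanβl)/(Z_0 + jZ_L·tanβl)
     = 180·(78.1 − j91.2)/(237 − j67.9)

Z_in ≈ 73.2 − j48.3 Ω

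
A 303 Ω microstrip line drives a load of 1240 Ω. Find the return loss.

RL ≈ 4.33 dB

Γ = (1240 − 303)/(1240 + 303) = 0.607
RL = −20·log₁₀|Γ| = −20·log₁₀(0.607)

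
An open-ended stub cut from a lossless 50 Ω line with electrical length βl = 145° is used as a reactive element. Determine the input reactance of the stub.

X_in ≈ 71.4 Ω (inductive)

tan(βl) = -0.7
For an open-ended stub, Z_in = −jZ_0·cot(βl) = −jZ_0/tan(βl)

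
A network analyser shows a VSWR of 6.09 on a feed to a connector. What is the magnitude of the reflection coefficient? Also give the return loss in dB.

|Γ| ≈ 0.718; return loss ≈ 2.88 dB

|Γ| = (S − 1)/(S + 1) = (6.09 − 1)/(6.09 + 1) = 5.09/7.09
RL = −20·log₁₀|Γ| = −20·log₁₀(0.718)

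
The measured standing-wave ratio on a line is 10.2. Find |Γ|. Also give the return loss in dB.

|Γ| = (S − 1)/(S + 1) = (10.2 − 1)/(10.2 + 1) = 9.2/11.2
RL = −20·log₁₀|Γ| = −20·log₁₀(0.821)

|Γ| ≈ 0.821; return loss ≈ 1.71 dB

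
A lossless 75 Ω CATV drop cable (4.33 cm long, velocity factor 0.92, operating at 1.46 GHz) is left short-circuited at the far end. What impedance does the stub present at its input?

λ = v/f = 0.92·c / 1.46 GHz = 0.189 m
βl = 2π·l/λ = 2π × 0.229 = 82.5°
tan(βl) = 7.55
For a short-circuited stub, Z_in = jZ_0·tan(βl)

Z_in ≈ +j566 Ω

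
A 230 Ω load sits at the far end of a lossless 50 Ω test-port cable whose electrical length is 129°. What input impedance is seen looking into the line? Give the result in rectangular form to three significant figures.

tan(βl) = tan(129°) = -1.23
Z_in = Z_0·(Z_L + jZ_0·tanβl)/(Z_0 + jZ_L·tanβl)
     = 50·(230 − j61.7)/(50 − j284)

Z_in ≈ 17.5 + j37.4 Ω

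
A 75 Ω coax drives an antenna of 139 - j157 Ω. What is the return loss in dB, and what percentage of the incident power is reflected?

RL ≈ 3.89 dB; 40.8% of incident power reflected

Γ = (64 − j157)/(214 − j157), |Γ| = 0.639
RL = −20·log₁₀(0.639) = 3.89 dB
P_refl/P_inc = |Γ|² = 0.408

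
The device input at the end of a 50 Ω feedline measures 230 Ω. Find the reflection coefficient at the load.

Γ = (Z_L − Z_0)/(Z_L + Z_0) = (230 − 50)/(230 + 50) = 180/280

Γ = 0.643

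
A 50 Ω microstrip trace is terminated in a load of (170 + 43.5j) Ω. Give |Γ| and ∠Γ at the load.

Γ = (Z_L − Z_0)/(Z_L + Z_0) = (120 + j43.5)/(220 + j43.5)
|Γ| = 128/224 = 0.569

Γ ≈ 0.569 ∠ 8.74°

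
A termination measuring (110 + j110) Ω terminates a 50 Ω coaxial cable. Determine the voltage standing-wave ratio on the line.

VSWR ≈ 4.64

Γ = (Z_L − Z_0)/(Z_L + Z_0) = (60 + j110)/(160 + j110)
|Γ| = 125/194 = 0.645
VSWR = (1 + |Γ|)/(1 − |Γ|) = 1.65/0.355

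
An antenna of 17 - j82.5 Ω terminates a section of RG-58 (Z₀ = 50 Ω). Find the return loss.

RL ≈ 1.56 dB

Γ = (-33 − j82.5)/(67 − j82.5), |Γ| = 0.836
RL = −20·log₁₀|Γ| = −20·log₁₀(0.836)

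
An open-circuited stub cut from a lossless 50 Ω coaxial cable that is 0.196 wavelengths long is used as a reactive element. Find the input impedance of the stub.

Z_in ≈ −j17.6 Ω

βl = 2π × 0.196 = 70.6°
tan(βl) = 2.83
For an open-circuited stub, Z_in = −jZ_0·cot(βl) = −jZ_0/tan(βl)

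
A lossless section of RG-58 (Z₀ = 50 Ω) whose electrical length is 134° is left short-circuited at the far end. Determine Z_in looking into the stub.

tan(βl) = -1.04
For a short-circuited stub, Z_in = jZ_0·tan(βl)

Z_in ≈ −j51.8 Ω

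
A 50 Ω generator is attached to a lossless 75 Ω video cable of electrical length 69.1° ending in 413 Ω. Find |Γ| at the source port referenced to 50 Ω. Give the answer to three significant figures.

tan(βl) = 2.62
Z_in = Z_0·(Z_L + jZ_0·tanβl)/(Z_0 + jZ_L·tanβl) = 15.5 − j27.6 Ω
Γ_s = (Z_in − Z_s)/(Z_in + Z_s) = (-34.5 − j27.6)/(65.5 − j27.6), |Γ_s| = 0.621

|Γ| ≈ 0.621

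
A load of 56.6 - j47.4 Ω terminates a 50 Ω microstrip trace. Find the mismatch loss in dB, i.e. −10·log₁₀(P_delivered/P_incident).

mismatch loss ≈ 0.8 dB

Γ = (6.6 − j47.4)/(106.6 − j47.4), |Γ| = 0.41
|Γ|² = 0.168, so P_del/P_inc = 1 − |Γ|² = 0.832
ML = −10·log₁₀(1 − |Γ|²)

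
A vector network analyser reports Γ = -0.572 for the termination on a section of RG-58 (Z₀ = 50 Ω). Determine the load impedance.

Z_L = Z_0·(1 + Γ)/(1 − Γ) = 50·(0.428)/(1.57)

Z_L ≈ 13.6 Ω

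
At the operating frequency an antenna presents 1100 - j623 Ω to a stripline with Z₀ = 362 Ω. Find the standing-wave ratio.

Γ = (Z_L − Z_0)/(Z_L + Z_0) = (738 − j623)/(1462 − j623)
|Γ| = 966/1590 = 0.608
VSWR = (1 + |Γ|)/(1 − |Γ|) = 1.61/0.392

VSWR ≈ 4.1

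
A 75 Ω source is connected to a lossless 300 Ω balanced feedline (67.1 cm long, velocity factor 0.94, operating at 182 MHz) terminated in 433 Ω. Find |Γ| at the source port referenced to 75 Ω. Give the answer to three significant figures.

|Γ| ≈ 0.682

λ = v/f = 0.94·c / 182 MHz = 1.55 m
βl = 2π·l/λ = 2π × 0.433 = 156°
tan(βl) = -0.447
Z_in = Z_0·(Z_L + jZ_0·tanβl)/(Z_0 + jZ_L·tanβl) = 367 + j103 Ω
Γ_s = (Z_in − Z_s)/(Z_in + Z_s) = (292 + j103)/(442 + j103), |Γ_s| = 0.682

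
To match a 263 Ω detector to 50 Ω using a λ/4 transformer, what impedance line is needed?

Z_qwt ≈ 115 Ω

Z_qwt = √(Z_0·R_L) = √(50 × 263) = √13150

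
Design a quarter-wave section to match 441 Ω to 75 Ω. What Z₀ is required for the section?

Z_qwt = √(Z_0·R_L) = √(75 × 441) = √33080

Z_qwt ≈ 182 Ω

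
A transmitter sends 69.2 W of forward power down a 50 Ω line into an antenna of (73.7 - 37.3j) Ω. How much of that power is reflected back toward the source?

|Γ| = |(23.7 − j37.3)/(123.7 − j37.3)| = 0.342
|Γ|² = 0.117
P_refl = |Γ|²·P_inc = 8.1 W, P_del = (1 − |Γ|²)·P_inc = 61.1 W

P_reflected ≈ 8.1 W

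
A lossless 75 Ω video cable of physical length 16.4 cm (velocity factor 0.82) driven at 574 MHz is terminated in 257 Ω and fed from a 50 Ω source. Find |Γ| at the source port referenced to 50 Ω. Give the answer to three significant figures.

|Γ| ≈ 0.592

λ = v/f = 0.82·c / 574 MHz = 0.429 m
βl = 2π·l/λ = 2π × 0.383 = 138°
tan(βl) = -0.908
Z_in = Z_0·(Z_L + jZ_0·tanβl)/(Z_0 + jZ_L·tanβl) = 43.9 + j68.5 Ω
Γ_s = (Z_in − Z_s)/(Z_in + Z_s) = (-6.1 + j68.5)/(93.9 + j68.5), |Γ_s| = 0.592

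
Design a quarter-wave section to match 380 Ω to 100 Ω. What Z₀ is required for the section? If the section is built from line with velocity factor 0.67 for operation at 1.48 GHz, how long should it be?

Z_qwt ≈ 195 Ω; length ≈ 3.4 cm

Z_qwt = √(Z_0·R_L) = √(100 × 380) = √38000
λ = 0.67·c/f = 0.136 m, so l = λ/4 = 0.034 m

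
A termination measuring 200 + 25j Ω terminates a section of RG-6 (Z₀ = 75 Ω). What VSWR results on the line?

VSWR ≈ 2.72

Γ = (Z_L − Z_0)/(Z_L + Z_0) = (125 + j25)/(275 + j25)
|Γ| = 127/276 = 0.462
VSWR = (1 + |Γ|)/(1 − |Γ|) = 1.46/0.538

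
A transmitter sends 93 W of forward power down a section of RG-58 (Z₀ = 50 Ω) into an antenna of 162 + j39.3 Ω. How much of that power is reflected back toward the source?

P_reflected ≈ 28.2 W

|Γ| = |(112 + j39.3)/(212 + j39.3)| = 0.551
|Γ|² = 0.303
P_refl = |Γ|²·P_inc = 28.2 W, P_del = (1 − |Γ|²)·P_inc = 64.8 W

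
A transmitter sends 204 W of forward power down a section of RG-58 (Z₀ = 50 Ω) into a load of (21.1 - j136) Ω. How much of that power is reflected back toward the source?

|Γ| = |(-28.9 − j136)/(71.1 − j136)| = 0.906
|Γ|² = 0.821
P_refl = |Γ|²·P_inc = 167 W, P_del = (1 − |Γ|²)·P_inc = 36.6 W

P_reflected ≈ 167 W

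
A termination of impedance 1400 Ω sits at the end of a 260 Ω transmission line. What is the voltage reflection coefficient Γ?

Γ = (Z_L − Z_0)/(Z_L + Z_0) = (1400 − 260)/(1400 + 260) = 1140/1660

Γ = 0.687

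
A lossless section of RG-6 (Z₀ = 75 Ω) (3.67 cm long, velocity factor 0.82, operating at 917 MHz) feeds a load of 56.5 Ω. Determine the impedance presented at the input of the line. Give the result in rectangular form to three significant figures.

Z_in ≈ 75.2 + j21.3 Ω

λ = v/f = 0.82·c / 917 MHz = 0.268 m
βl = 2π·l/λ = 2π × 0.137 = 49.2°
tan(βl) = tan(49.2°) = 1.16
Z_in = Z_0·(Z_L + jZ_0·tanβl)/(Z_0 + jZ_L·tanβl)
     = 75·(56.5 + j87)/(75 + j65.6)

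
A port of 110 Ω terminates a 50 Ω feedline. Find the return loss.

RL ≈ 8.52 dB

Γ = (110 − 50)/(110 + 50) = 0.375
RL = −20·log₁₀|Γ| = −20·log₁₀(0.375)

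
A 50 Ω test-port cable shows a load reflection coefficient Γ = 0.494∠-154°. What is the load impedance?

Z_L ≈ 17.7 − j10.2 Ω

Z_L = Z_0·(1 + Γ)/(1 − Γ) = 50·(0.556 − j0.217)/(1.44 + j0.217)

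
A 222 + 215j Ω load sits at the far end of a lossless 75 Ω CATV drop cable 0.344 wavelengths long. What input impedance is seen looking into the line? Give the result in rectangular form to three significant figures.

βl = 2π × 0.344 = 124°
tan(βl) = tan(124°) = -1.49
Z_in = Z_0·(Z_L + jZ_0·tanβl)/(Z_0 + jZ_L·tanβl)
     = 75·(222 + j103)/(396 − j331)

Z_in ≈ 15.1 + j32.2 Ω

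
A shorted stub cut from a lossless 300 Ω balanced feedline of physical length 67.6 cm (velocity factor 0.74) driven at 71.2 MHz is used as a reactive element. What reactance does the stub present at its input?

λ = v/f = 0.74·c / 71.2 MHz = 3.12 m
βl = 2π·l/λ = 2π × 0.217 = 78.1°
tan(βl) = 4.73
For a shorted stub, Z_in = jZ_0·tan(βl)

X_in ≈ 1420 Ω (inductive)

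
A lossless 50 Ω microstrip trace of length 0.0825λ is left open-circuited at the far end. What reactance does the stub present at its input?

X_in ≈ -87.7 Ω (capacitive)

βl = 2π × 0.0825 = 29.7°
tan(βl) = 0.57
For an open-circuited stub, Z_in = −jZ_0·cot(βl) = −jZ_0/tan(βl)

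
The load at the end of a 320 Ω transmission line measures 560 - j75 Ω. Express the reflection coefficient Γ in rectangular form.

Γ ≈ 0.278 − j0.0615

Γ = (Z_L − Z_0)/(Z_L + Z_0) = (240 − j75)/(880 − j75)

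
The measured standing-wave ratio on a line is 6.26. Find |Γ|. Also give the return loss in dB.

|Γ| = (S − 1)/(S + 1) = (6.26 − 1)/(6.26 + 1) = 5.26/7.26
RL = −20·log₁₀|Γ| = −20·log₁₀(0.725)

|Γ| ≈ 0.725; return loss ≈ 2.8 dB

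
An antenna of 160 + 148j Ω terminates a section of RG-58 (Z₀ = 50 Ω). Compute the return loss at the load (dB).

Γ = (110 + j148)/(210 + j148), |Γ| = 0.718
RL = −20·log₁₀|Γ| = −20·log₁₀(0.718)

RL ≈ 2.88 dB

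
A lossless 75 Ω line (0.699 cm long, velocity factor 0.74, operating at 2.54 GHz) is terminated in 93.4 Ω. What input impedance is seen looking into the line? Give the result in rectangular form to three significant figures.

Z_in ≈ 82.8 − j15.5 Ω

λ = v/f = 0.74·c / 2.54 GHz = 0.0874 m
βl = 2π·l/λ = 2π × 0.08 = 28.8°
tan(βl) = tan(28.8°) = 0.55
Z_in = Z_0·(Z_L + jZ_0·tanβl)/(Z_0 + jZ_L·tanβl)
     = 75·(93.4 + j41.2)/(75 + j51.3)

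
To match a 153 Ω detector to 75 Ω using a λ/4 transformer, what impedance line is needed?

Z_qwt ≈ 107 Ω

Z_qwt = √(Z_0·R_L) = √(75 × 153) = √11480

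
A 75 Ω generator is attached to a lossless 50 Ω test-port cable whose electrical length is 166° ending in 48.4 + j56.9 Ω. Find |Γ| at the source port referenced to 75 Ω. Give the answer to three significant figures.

|Γ| ≈ 0.536

tan(βl) = -0.249
Z_in = Z_0·(Z_L + jZ_0·tanβl)/(Z_0 + jZ_L·tanβl) = 30.1 + j40.3 Ω
Γ_s = (Z_in − Z_s)/(Z_in + Z_s) = (-44.9 + j40.3)/(105 + j40.3), |Γ_s| = 0.536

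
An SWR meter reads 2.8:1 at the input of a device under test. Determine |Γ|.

|Γ| = (S − 1)/(S + 1) = (2.8 − 1)/(2.8 + 1) = 1.8/3.8

|Γ| ≈ 0.474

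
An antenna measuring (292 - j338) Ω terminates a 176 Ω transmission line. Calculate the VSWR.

VSWR ≈ 4.25

Γ = (Z_L − Z_0)/(Z_L + Z_0) = (116 − j338)/(468 − j338)
|Γ| = 357/577 = 0.619
VSWR = (1 + |Γ|)/(1 − |Γ|) = 1.62/0.381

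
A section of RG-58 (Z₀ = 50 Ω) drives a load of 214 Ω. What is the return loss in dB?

Γ = (214 − 50)/(214 + 50) = 0.621
RL = −20·log₁₀|Γ| = −20·log₁₀(0.621)

RL ≈ 4.14 dB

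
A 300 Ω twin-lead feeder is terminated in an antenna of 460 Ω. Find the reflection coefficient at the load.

Γ = (Z_L − Z_0)/(Z_L + Z_0) = (460 − 300)/(460 + 300) = 160/760

Γ = 0.211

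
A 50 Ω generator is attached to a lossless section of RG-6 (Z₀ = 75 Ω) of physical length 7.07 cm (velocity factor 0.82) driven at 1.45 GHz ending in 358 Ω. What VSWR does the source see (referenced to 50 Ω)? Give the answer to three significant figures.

VSWR ≈ 6.19

λ = v/f = 0.82·c / 1.45 GHz = 0.17 m
βl = 2π·l/λ = 2π × 0.417 = 150°
tan(βl) = -0.577
Z_in = Z_0·(Z_L + jZ_0·tanβl)/(Z_0 + jZ_L·tanβl) = 55.6 + j110 Ω
Γ_s = (Z_in − Z_s)/(Z_in + Z_s) = (5.6 + j110)/(106 + j110), |Γ_s| = 0.722
VSWR = (1 + |Γ_s|)/(1 − |Γ_s|)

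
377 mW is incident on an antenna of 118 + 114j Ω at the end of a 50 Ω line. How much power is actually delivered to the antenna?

P_delivered ≈ 216 mW

|Γ| = |(68 + j114)/(168 + j114)| = 0.654
|Γ|² = 0.427
P_refl = |Γ|²·P_inc = 161 mW, P_del = (1 − |Γ|²)·P_inc = 216 mW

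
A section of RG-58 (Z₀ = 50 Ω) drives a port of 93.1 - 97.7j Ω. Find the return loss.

RL ≈ 4.2 dB

Γ = (43.1 − j97.7)/(143.1 − j97.7), |Γ| = 0.616
RL = −20·log₁₀|Γ| = −20·log₁₀(0.616)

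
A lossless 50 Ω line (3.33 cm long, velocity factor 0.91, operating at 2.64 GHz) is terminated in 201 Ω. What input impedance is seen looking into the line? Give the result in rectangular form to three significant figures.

λ = v/f = 0.91·c / 2.64 GHz = 0.103 m
βl = 2π·l/λ = 2π × 0.322 = 116°
tan(βl) = tan(116°) = -2.06
Z_in = Z_0·(Z_L + jZ_0·tanβl)/(Z_0 + jZ_L·tanβl)
     = 50·(201 − j103)/(50 − j413)

Z_in ≈ 15.2 + j22.5 Ω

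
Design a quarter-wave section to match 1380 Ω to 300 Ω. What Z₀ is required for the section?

Z_qwt ≈ 643 Ω

Z_qwt = √(Z_0·R_L) = √(300 × 1380) = √414000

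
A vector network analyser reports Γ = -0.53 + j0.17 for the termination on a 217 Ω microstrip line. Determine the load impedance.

Z_L ≈ 63.2 + j31.1 Ω

Z_L = Z_0·(1 + Γ)/(1 − Γ) = 217·(0.47 + j0.17)/(1.53 − j0.17)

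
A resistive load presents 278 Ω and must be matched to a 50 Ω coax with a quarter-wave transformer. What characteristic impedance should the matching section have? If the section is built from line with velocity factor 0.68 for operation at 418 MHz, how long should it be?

Z_qwt = √(Z_0·R_L) = √(50 × 278) = √13900
λ = 0.68·c/f = 0.488 m, so l = λ/4 = 0.122 m

Z_qwt ≈ 118 Ω; length ≈ 12.2 cm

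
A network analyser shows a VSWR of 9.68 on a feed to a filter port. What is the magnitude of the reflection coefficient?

|Γ| = (S − 1)/(S + 1) = (9.68 − 1)/(9.68 + 1) = 8.68/10.7

|Γ| ≈ 0.813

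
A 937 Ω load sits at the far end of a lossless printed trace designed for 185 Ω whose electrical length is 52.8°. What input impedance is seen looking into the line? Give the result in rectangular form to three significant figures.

tan(βl) = tan(52.8°) = 1.32
Z_in = Z_0·(Z_L + jZ_0·tanβl)/(Z_0 + jZ_L·tanβl)
     = 185·(937 + j244)/(185 + j1230)

Z_in ≈ 56.3 − j132 Ω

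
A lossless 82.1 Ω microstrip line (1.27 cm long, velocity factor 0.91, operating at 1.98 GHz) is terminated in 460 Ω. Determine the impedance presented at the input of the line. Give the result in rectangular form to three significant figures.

λ = v/f = 0.91·c / 1.98 GHz = 0.138 m
βl = 2π·l/λ = 2π × 0.0921 = 33.2°
tan(βl) = tan(33.2°) = 0.653
Z_in = Z_0·(Z_L + jZ_0·tanβl)/(Z_0 + jZ_L·tanβl)
     = 82.1·(460 + j53.6)/(82.1 + j301)

Z_in ≈ 45.6 − j113 Ω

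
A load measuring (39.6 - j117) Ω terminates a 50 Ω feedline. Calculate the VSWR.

VSWR ≈ 8.86

Γ = (Z_L − Z_0)/(Z_L + Z_0) = (-10.4 − j117)/(89.6 − j117)
|Γ| = 117/147 = 0.797
VSWR = (1 + |Γ|)/(1 − |Γ|) = 1.8/0.203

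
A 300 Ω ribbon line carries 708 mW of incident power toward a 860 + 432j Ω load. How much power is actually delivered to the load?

P_delivered ≈ 477 mW

|Γ| = |(560 + j432)/(1160 + j432)| = 0.571
|Γ|² = 0.326
P_refl = |Γ|²·P_inc = 231 mW, P_del = (1 − |Γ|²)·P_inc = 477 mW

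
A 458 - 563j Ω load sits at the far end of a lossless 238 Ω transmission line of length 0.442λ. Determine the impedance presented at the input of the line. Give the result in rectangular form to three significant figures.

βl = 2π × 0.442 = 159°
tan(βl) = tan(159°) = -0.381
Z_in = Z_0·(Z_L + jZ_0·tanβl)/(Z_0 + jZ_L·tanβl)
     = 238·(458 − j654)/(23.2 − j175)

Z_in ≈ 957 + j497 Ω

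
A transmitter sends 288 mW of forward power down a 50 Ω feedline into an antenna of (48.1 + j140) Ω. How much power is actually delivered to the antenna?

P_delivered ≈ 94.8 mW

|Γ| = |(-1.9 + j140)/(98.1 + j140)| = 0.819
|Γ|² = 0.671
P_refl = |Γ|²·P_inc = 193 mW, P_del = (1 − |Γ|²)·P_inc = 94.8 mW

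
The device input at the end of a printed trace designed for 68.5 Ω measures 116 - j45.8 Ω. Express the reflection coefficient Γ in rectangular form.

Γ ≈ 0.301 − j0.174

Γ = (Z_L − Z_0)/(Z_L + Z_0) = (47.5 − j45.8)/(184.5 − j45.8)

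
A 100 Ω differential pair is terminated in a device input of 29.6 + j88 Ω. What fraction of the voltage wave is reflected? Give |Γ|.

|Γ| ≈ 0.719

Γ = (Z_L − Z_0)/(Z_L + Z_0) = (-70.4 + j88)/(129.6 + j88)
|Γ| = 113/157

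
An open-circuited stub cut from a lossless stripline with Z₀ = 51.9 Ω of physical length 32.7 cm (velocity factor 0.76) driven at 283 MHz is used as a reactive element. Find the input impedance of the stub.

λ = v/f = 0.76·c / 283 MHz = 0.806 m
βl = 2π·l/λ = 2π × 0.406 = 146°
tan(βl) = -0.672
For an open-circuited stub, Z_in = −jZ_0·cot(βl) = −jZ_0/tan(βl)

Z_in ≈ +j77.3 Ω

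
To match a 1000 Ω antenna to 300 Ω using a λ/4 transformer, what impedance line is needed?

Z_qwt ≈ 548 Ω

Z_qwt = √(Z_0·R_L) = √(300 × 1000) = √300000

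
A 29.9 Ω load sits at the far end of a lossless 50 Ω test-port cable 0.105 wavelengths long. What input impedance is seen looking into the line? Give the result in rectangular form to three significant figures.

βl = 2π × 0.105 = 37.8°
tan(βl) = tan(37.8°) = 0.776
Z_in = Z_0·(Z_L + jZ_0·tanβl)/(Z_0 + jZ_L·tanβl)
     = 50·(29.9 + j38.8)/(50 + j23.2)

Z_in ≈ 39.4 + j20.5 Ω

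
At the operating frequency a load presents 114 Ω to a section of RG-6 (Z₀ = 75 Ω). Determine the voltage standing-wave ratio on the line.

VSWR ≈ 1.52

Γ = (114 − 75)/(114 + 75) = 0.206
VSWR = (1 + 0.206)/(1 − 0.206)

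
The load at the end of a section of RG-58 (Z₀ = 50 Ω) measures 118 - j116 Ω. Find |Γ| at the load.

|Γ| ≈ 0.659

Γ = (Z_L − Z_0)/(Z_L + Z_0) = (68 − j116)/(168 − j116)
|Γ| = 134/204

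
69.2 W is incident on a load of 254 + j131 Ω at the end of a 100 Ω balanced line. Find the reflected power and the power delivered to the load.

P_reflected ≈ 19.9 W; P_delivered ≈ 49.3 W

|Γ| = |(154 + j131)/(354 + j131)| = 0.536
|Γ|² = 0.287
P_refl = |Γ|²·P_inc = 19.9 W, P_del = (1 − |Γ|²)·P_inc = 49.3 W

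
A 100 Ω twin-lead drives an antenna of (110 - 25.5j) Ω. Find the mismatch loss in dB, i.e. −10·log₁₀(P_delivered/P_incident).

Γ = (10 − j25.5)/(210 − j25.5), |Γ| = 0.129
|Γ|² = 0.0168, so P_del/P_inc = 1 − |Γ|² = 0.983
ML = −10·log₁₀(1 − |Γ|²)

mismatch loss ≈ 0.0734 dB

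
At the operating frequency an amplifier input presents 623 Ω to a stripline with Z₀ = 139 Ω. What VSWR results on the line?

VSWR ≈ 4.48

For a purely resistive load, VSWR = R_L/Z_0 or Z_0/R_L (whichever > 1) = 623/139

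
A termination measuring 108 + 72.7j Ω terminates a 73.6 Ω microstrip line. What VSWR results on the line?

VSWR ≈ 2.4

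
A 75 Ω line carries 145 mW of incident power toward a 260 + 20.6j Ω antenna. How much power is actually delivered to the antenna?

P_delivered ≈ 100 mW

|Γ| = |(185 + j20.6)/(335 + j20.6)| = 0.555
|Γ|² = 0.308
P_refl = |Γ|²·P_inc = 44.6 mW, P_del = (1 − |Γ|²)·P_inc = 100 mW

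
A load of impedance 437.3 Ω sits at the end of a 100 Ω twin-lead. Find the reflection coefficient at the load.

Γ = (Z_L − Z_0)/(Z_L + Z_0) = (437.3 − 100)/(437.3 + 100) = 337.3/537.3

Γ = 0.628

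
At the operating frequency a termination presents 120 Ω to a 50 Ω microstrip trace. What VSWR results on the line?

VSWR ≈ 2.4

Γ = (120 − 50)/(120 + 50) = 0.412
VSWR = (1 + 0.412)/(1 − 0.412)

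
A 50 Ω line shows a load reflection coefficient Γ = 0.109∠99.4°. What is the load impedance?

Z_L ≈ 47.2 + j10.3 Ω

Z_L = Z_0·(1 + Γ)/(1 − Γ) = 50·(0.982 + j0.108)/(1.02 − j0.108)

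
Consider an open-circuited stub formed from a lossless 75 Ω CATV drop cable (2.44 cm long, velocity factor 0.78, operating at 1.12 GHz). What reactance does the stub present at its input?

X_in ≈ -83.2 Ω (capacitive)

λ = v/f = 0.78·c / 1.12 GHz = 0.209 m
βl = 2π·l/λ = 2π × 0.117 = 42°
tan(βl) = 0.902
For an open-circuited stub, Z_in = −jZ_0·cot(βl) = −jZ_0/tan(βl)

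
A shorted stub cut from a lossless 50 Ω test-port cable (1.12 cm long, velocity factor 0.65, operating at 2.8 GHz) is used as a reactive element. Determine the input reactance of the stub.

X_in ≈ 79.7 Ω (inductive)

λ = v/f = 0.65·c / 2.8 GHz = 0.0696 m
βl = 2π·l/λ = 2π × 0.161 = 57.9°
tan(βl) = 1.59
For a shorted stub, Z_in = jZ_0·tan(βl)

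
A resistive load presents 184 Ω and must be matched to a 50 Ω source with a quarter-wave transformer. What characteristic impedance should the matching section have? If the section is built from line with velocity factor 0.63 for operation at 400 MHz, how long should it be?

Z_qwt = √(Z_0·R_L) = √(50 × 184) = √9200
λ = 0.63·c/f = 0.472 m, so l = λ/4 = 0.118 m

Z_qwt ≈ 95.9 Ω; length ≈ 11.8 cm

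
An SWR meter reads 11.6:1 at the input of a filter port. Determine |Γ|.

|Γ| ≈ 0.841

|Γ| = (S − 1)/(S + 1) = (11.6 − 1)/(11.6 + 1) = 10.6/12.6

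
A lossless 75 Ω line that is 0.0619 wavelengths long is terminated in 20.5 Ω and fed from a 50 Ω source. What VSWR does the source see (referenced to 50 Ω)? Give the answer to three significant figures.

βl = 2π × 0.0619 = 22.3°
tan(βl) = 0.41
Z_in = Z_0·(Z_L + jZ_0·tanβl)/(Z_0 + jZ_L·tanβl) = 23.6 + j28.1 Ω
Γ_s = (Z_in − Z_s)/(Z_in + Z_s) = (-26.4 + j28.1)/(73.6 + j28.1), |Γ_s| = 0.489
VSWR = (1 + |Γ_s|)/(1 − |Γ_s|)

VSWR ≈ 2.91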